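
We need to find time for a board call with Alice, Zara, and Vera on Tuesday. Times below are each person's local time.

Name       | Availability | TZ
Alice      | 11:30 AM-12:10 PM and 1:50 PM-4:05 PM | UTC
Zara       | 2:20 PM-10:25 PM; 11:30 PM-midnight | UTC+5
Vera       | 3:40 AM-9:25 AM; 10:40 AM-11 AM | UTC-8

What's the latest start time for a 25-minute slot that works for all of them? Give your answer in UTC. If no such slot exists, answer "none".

Alice in UTC: 11:30-12:10, 13:50-16:05.
Zara in UTC: 09:20-17:25, 18:30-19:00 (subtract 5h to convert from UTC+5).
Vera in UTC: 11:40-17:25, 18:40-19:00 (add 8h to convert from UTC-8).
Alice ∩ Zara: 11:30-12:10, 13:50-16:05.
Alice ∩ Zara ∩ Vera: 11:40-12:10, 13:50-16:05.
Those are the intersection windows.
The last common window of at least 25 minutes is 13:50-16:05; a 25-minute meeting can start as late as 15:40 and still end by 16:05.

15:40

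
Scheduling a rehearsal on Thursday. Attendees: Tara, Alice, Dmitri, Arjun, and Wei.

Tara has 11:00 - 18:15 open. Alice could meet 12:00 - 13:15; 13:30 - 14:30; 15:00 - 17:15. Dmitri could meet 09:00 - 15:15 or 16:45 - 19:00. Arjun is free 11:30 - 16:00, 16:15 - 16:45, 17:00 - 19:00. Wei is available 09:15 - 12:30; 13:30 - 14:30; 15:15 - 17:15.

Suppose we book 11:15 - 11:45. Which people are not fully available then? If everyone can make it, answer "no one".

Tara: free for 11:15-11:45. Alice: not fully free for 11:15-11:45. Dmitri: free for 11:15-11:45. Arjun: not fully free for 11:15-11:45. Wei: free for 11:15-11:45.

Alice, Arjun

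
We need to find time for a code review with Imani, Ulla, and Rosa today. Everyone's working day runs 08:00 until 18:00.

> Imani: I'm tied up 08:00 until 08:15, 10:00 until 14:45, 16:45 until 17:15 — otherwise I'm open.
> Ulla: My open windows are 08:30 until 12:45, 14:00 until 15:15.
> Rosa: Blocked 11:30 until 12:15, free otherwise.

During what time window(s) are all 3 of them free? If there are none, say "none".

08:30-10:00, 14:45-15:15

Imani free: 08:15-10:00, 14:45-16:45, 17:15-18:00 (invert busy blocks within the working day).
Ulla free: 08:30-12:45, 14:00-15:15.
Rosa free: 08:00-11:30, 12:15-18:00 (invert busy blocks within the working day).
Imani ∩ Ulla: 08:30-10:00, 14:45-15:15.
Imani ∩ Ulla ∩ Rosa: 08:30-10:00, 14:45-15:15.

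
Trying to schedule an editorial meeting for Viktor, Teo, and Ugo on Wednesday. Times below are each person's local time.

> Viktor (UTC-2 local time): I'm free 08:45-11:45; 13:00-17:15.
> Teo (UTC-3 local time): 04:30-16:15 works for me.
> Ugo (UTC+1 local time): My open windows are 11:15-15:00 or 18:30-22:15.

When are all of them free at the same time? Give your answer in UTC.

Viktor in UTC: 10:45-13:45, 15:00-19:15 (add 2h to convert from UTC-2).
Teo in UTC: 07:30-19:15 (add 3h to convert from UTC-3).
Ugo in UTC: 10:15-14:00, 17:30-21:15 (subtract 1h to convert from UTC+1).
Viktor ∩ Teo: 10:45-13:45, 15:00-19:15.
Viktor ∩ Teo ∩ Ugo: 10:45-13:45, 17:30-19:15.

10:45-13:45, 17:30-19:15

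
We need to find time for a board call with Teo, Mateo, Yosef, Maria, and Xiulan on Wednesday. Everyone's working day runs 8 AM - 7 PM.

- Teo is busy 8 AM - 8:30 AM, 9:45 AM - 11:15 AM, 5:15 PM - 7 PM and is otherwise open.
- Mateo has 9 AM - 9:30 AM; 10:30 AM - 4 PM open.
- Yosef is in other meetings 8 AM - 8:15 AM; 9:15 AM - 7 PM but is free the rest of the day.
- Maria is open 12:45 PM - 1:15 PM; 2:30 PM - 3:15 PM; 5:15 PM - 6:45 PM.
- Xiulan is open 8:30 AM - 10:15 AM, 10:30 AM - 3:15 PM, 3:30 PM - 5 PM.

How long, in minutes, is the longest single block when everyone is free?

Teo free: 08:30-09:45, 11:15-17:15 (invert busy blocks within the working day).
Mateo free: 09:00-09:30, 10:30-16:00.
Yosef free: 08:15-09:15 (invert busy blocks within the working day).
Maria free: 12:45-13:15, 14:30-15:15, 17:15-18:45.
Xiulan free: 08:30-10:15, 10:30-15:15, 15:30-17:00.
Teo ∩ Mateo: 09:00-09:30, 11:15-16:00.
Teo ∩ Mateo ∩ Yosef: 09:00-09:15.
Teo ∩ Mateo ∩ Yosef ∩ Maria: ∅.
Teo ∩ Mateo ∩ Yosef ∩ Maria ∩ Xiulan: ∅.
There is no time when everyone is free.
No common window exists, so the longest block is 0 minutes.

0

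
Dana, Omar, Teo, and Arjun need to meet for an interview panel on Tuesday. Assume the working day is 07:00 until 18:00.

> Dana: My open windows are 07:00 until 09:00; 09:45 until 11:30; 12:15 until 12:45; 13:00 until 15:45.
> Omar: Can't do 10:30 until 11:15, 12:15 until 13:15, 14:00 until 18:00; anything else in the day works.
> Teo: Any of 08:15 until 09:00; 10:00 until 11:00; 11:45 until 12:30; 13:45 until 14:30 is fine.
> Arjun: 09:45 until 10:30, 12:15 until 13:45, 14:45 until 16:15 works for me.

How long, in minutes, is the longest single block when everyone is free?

30

Dana free: 07:00-09:00, 09:45-11:30, 12:15-12:45, 13:00-15:45.
Omar free: 07:00-10:30, 11:15-12:15, 13:15-14:00 (invert busy blocks within the working day).
Teo free: 08:15-09:00, 10:00-11:00, 11:45-12:30, 13:45-14:30.
Arjun free: 09:45-10:30, 12:15-13:45, 14:45-16:15.
Dana ∩ Omar: 07:00-09:00, 09:45-10:30, 11:15-11:30, 13:15-14:00.
Dana ∩ Omar ∩ Teo: 08:15-09:00, 10:00-10:30, 13:45-14:00.
Dana ∩ Omar ∩ Teo ∩ Arjun: 10:00-10:30.
So the common availability across everyone is 10:00-10:30.
The longest is 10:00-10:30 at 30 minutes.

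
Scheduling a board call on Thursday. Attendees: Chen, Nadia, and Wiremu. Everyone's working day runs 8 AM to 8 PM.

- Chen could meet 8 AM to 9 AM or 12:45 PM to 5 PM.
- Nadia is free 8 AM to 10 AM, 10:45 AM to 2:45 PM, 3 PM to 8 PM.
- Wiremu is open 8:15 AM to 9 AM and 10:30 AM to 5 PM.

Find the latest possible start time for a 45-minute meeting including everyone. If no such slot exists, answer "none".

Chen ∩ Nadia: 08:00-09:00, 12:45-14:45, 15:00-17:00.
Chen ∩ Nadia ∩ Wiremu: 08:15-09:00, 12:45-14:45, 15:00-17:00.
The last common window of at least 45 minutes is 15:00-17:00; a 45-minute meeting can start as late as 16:15 and still end by 17:00.

16:15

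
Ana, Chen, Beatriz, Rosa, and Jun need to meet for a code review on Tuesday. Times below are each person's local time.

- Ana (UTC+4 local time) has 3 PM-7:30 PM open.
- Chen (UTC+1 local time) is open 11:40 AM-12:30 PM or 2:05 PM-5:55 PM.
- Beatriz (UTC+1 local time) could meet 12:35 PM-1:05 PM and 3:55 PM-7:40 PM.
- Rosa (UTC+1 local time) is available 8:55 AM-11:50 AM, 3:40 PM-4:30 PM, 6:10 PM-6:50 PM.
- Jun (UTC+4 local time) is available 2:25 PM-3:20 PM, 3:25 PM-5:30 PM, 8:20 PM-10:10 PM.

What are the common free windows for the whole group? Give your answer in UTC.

none

Ana in UTC: 11:00-15:30 (subtract 4h to convert from UTC+4).
Chen in UTC: 10:40-11:30, 13:05-16:55 (subtract 1h to convert from UTC+1).
Beatriz in UTC: 11:35-12:05, 14:55-18:40 (subtract 1h to convert from UTC+1).
Rosa in UTC: 07:55-10:50, 14:40-15:30, 17:10-17:50 (subtract 1h to convert from UTC+1).
Jun in UTC: 10:25-11:20, 11:25-13:30, 16:20-18:10 (subtract 4h to convert from UTC+4).
Ana ∩ Chen: 11:00-11:30, 13:05-15:30.
Ana ∩ Chen ∩ Beatriz: 14:55-15:30.
Ana ∩ Chen ∩ Beatriz ∩ Rosa: 14:55-15:30.
Ana ∩ Chen ∩ Beatriz ∩ Rosa ∩ Jun: ∅.
There is no time when everyone is free.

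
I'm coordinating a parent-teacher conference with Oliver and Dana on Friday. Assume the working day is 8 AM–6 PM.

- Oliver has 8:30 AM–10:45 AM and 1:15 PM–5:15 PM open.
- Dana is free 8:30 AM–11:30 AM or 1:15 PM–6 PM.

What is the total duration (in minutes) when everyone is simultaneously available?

375

Oliver ∩ Dana: 08:30-10:45, 13:15-17:15.
Summing the common windows: 135 + 240 = 375 minutes.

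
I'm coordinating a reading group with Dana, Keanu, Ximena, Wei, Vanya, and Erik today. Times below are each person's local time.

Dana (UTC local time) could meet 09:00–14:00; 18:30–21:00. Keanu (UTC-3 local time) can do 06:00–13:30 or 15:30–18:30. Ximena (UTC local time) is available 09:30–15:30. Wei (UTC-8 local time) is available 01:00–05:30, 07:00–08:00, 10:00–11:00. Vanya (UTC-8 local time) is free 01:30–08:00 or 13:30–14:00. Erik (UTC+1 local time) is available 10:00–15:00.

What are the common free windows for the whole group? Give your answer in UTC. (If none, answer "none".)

09:30-13:30

Dana in UTC: 09:00-14:00, 18:30-21:00.
Keanu in UTC: 09:00-16:30, 18:30-21:30 (add 3h to convert from UTC-3).
Ximena in UTC: 09:30-15:30.
Wei in UTC: 09:00-13:30, 15:00-16:00, 18:00-19:00 (add 8h to convert from UTC-8).
Vanya in UTC: 09:30-16:00, 21:30-22:00 (add 8h to convert from UTC-8).
Erik in UTC: 09:00-14:00 (subtract 1h to convert from UTC+1).
Dana ∩ Keanu: 09:00-14:00, 18:30-21:00.
Dana ∩ Keanu ∩ Ximena: 09:30-14:00.
Dana ∩ Keanu ∩ Ximena ∩ Wei: 09:30-13:30.
Dana ∩ Keanu ∩ Ximena ∩ Wei ∩ Vanya: 09:30-13:30.
Dana ∩ Keanu ∩ Ximena ∩ Wei ∩ Vanya ∩ Erik: 09:30-13:30.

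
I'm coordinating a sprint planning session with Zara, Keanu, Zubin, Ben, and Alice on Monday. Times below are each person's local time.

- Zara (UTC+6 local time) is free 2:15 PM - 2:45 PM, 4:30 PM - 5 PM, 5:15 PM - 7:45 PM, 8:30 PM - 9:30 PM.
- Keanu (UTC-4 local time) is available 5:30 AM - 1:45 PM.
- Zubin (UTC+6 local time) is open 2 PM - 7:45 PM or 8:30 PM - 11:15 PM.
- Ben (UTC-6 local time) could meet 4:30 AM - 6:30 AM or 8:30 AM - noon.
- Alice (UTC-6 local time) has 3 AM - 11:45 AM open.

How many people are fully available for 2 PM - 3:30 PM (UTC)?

Zara in UTC: 08:15-08:45, 10:30-11:00, 11:15-13:45, 14:30-15:30 (subtract 6h to convert from UTC+6).
Keanu in UTC: 09:30-17:45 (add 4h to convert from UTC-4).
Zubin in UTC: 08:00-13:45, 14:30-17:15 (subtract 6h to convert from UTC+6).
Ben in UTC: 10:30-12:30, 14:30-18:00 (add 6h to convert from UTC-6).
Alice in UTC: 09:00-17:45 (add 6h to convert from UTC-6).
Keanu and Alice can make the full 14:00-15:30 slot — that's 2.

2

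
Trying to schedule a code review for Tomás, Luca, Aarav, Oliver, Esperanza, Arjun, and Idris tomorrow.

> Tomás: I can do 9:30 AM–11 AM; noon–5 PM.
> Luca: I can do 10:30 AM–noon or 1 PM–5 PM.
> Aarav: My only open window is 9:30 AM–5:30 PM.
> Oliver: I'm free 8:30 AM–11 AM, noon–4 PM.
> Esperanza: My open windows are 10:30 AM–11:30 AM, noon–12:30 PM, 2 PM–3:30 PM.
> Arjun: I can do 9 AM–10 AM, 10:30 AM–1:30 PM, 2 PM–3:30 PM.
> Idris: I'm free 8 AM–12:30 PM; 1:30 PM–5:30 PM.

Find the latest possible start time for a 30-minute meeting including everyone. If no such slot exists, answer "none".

15:00

Tomás ∩ Luca: 10:30-11:00, 13:00-17:00.
Tomás ∩ Luca ∩ Aarav: 10:30-11:00, 13:00-17:00.
Tomás ∩ Luca ∩ Aarav ∩ Oliver: 10:30-11:00, 13:00-16:00.
Tomás ∩ Luca ∩ Aarav ∩ Oliver ∩ Esperanza: 10:30-11:00, 14:00-15:30.
Tomás ∩ Luca ∩ Aarav ∩ Oliver ∩ Esperanza ∩ Arjun: 10:30-11:00, 14:00-15:30.
Tomás ∩ Luca ∩ Aarav ∩ Oliver ∩ Esperanza ∩ Arjun ∩ Idris: 10:30-11:00, 14:00-15:30.
The last common window of at least 30 minutes is 14:00-15:30; a 30-minute meeting can start as late as 15:00 and still end by 15:30.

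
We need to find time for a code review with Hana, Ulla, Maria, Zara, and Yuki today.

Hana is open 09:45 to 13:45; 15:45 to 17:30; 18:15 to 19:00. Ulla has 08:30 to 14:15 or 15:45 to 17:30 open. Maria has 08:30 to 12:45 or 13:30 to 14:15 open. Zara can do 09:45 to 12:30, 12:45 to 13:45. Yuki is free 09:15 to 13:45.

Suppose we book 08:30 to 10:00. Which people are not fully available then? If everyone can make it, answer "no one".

Hana, Yuki, Zara

Hana: not fully free for 08:30-10:00. Ulla: free for 08:30-10:00. Maria: free for 08:30-10:00. Zara: not fully free for 08:30-10:00. Yuki: not fully free for 08:30-10:00.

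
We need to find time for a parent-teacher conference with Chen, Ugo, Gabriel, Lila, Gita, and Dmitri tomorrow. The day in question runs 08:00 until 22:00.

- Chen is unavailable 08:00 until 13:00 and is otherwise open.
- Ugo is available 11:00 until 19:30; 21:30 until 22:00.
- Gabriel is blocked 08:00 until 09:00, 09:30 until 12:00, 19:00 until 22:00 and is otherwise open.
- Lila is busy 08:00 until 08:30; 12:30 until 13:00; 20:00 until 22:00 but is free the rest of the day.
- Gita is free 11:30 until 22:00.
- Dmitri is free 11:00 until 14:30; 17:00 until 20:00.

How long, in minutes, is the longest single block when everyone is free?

Chen free: 13:00-22:00 (invert busy blocks within the working day).
Ugo free: 11:00-19:30, 21:30-22:00.
Gabriel free: 09:00-09:30, 12:00-19:00 (invert busy blocks within the working day).
Lila free: 08:30-12:30, 13:00-20:00 (invert busy blocks within the working day).
Gita free: 11:30-22:00.
Dmitri free: 11:00-14:30, 17:00-20:00.
Chen ∩ Ugo: 13:00-19:30, 21:30-22:00.
Chen ∩ Ugo ∩ Gabriel: 13:00-19:00.
Chen ∩ Ugo ∩ Gabriel ∩ Lila: 13:00-19:00.
Chen ∩ Ugo ∩ Gabriel ∩ Lila ∩ Gita: 13:00-19:00.
Chen ∩ Ugo ∩ Gabriel ∩ Lila ∩ Gita ∩ Dmitri: 13:00-14:30, 17:00-19:00.
The longest is 17:00-19:00 at 120 minutes.

120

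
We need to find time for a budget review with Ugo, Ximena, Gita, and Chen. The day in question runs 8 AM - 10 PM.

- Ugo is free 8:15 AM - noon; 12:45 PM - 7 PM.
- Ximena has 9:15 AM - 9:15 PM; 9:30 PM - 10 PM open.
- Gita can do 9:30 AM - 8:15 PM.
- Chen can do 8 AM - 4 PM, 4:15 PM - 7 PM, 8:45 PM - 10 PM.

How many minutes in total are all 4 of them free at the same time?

510

Ugo ∩ Ximena: 09:15-12:00, 12:45-19:00.
Ugo ∩ Ximena ∩ Gita: 09:30-12:00, 12:45-19:00.
Ugo ∩ Ximena ∩ Gita ∩ Chen: 09:30-12:00, 12:45-16:00, 16:15-19:00.
Summing the common windows: 150 + 195 + 165 = 510 minutes.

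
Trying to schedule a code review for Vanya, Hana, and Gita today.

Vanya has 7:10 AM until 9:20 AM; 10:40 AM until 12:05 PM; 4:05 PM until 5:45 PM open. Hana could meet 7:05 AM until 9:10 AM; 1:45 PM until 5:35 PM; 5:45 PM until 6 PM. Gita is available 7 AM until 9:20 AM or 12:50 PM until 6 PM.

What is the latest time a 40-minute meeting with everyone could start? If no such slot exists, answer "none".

Vanya ∩ Hana: 07:10-09:10, 16:05-17:35.
Vanya ∩ Hana ∩ Gita: 07:10-09:10, 16:05-17:35.
The last common window of at least 40 minutes is 16:05-17:35; a 40-minute meeting can start as late as 16:55 and still end by 17:35.

16:55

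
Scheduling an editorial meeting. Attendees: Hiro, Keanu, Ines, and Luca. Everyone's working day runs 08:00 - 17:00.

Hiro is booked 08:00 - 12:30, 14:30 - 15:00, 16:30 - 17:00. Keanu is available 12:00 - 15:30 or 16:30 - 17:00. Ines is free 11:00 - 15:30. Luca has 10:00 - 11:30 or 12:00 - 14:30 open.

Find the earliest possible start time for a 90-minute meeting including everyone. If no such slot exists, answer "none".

Hiro free: 12:30-14:30, 15:00-16:30 (invert busy blocks within the working day).
Keanu free: 12:00-15:30, 16:30-17:00.
Ines free: 11:00-15:30.
Luca free: 10:00-11:30, 12:00-14:30.
Hiro ∩ Keanu: 12:30-14:30, 15:00-15:30.
Hiro ∩ Keanu ∩ Ines: 12:30-14:30, 15:00-15:30.
Hiro ∩ Keanu ∩ Ines ∩ Luca: 12:30-14:30.
The first common window of at least 90 minutes is 12:30-14:30, so the earliest start is 12:30.

12:30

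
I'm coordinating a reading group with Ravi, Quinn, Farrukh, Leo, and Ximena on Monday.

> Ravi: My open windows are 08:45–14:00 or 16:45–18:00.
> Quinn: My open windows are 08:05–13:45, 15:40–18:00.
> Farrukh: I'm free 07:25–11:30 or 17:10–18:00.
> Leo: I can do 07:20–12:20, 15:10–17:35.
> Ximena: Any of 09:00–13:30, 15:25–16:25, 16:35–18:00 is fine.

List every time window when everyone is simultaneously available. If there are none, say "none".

Ravi ∩ Quinn: 08:45-13:45, 16:45-18:00.
Ravi ∩ Quinn ∩ Farrukh: 08:45-11:30, 17:10-18:00.
Ravi ∩ Quinn ∩ Farrukh ∩ Leo: 08:45-11:30, 17:10-17:35.
Ravi ∩ Quinn ∩ Farrukh ∩ Leo ∩ Ximena: 09:00-11:30, 17:10-17:35.
So the common availability across everyone is 09:00-11:30, 17:10-17:35.

09:00-11:30, 17:10-17:35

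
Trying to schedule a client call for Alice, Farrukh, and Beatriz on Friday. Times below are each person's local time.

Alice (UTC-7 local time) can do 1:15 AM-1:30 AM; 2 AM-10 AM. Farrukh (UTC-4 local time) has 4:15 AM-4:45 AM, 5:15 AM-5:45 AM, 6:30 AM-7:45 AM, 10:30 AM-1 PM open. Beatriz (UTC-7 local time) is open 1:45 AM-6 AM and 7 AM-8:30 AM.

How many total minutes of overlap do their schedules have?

Alice in UTC: 08:15-08:30, 09:00-17:00 (add 7h to convert from UTC-7).
Farrukh in UTC: 08:15-08:45, 09:15-09:45, 10:30-11:45, 14:30-17:00 (add 4h to convert from UTC-4).
Beatriz in UTC: 08:45-13:00, 14:00-15:30 (add 7h to convert from UTC-7).
Alice ∩ Farrukh: 08:15-08:30, 09:15-09:45, 10:30-11:45, 14:30-17:00.
Alice ∩ Farrukh ∩ Beatriz: 09:15-09:45, 10:30-11:45, 14:30-15:30.
So the common availability across everyone is 09:15-09:45, 10:30-11:45, 14:30-15:30.
Summing the common windows: 30 + 75 + 60 = 165 minutes.

165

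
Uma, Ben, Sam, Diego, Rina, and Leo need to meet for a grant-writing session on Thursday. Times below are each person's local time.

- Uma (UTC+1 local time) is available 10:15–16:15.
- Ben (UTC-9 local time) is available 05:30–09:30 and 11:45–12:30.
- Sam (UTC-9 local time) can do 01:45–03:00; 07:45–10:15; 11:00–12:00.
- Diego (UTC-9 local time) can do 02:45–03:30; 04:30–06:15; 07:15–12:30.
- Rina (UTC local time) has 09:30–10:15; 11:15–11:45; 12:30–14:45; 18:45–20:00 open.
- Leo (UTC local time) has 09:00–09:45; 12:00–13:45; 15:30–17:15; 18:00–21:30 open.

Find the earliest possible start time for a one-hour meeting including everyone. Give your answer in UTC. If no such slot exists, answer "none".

none

Uma in UTC: 09:15-15:15 (subtract 1h to convert from UTC+1).
Ben in UTC: 14:30-18:30, 20:45-21:30 (add 9h to convert from UTC-9).
Sam in UTC: 10:45-12:00, 16:45-19:15, 20:00-21:00 (add 9h to convert from UTC-9).
Diego in UTC: 11:45-12:30, 13:30-15:15, 16:15-21:30 (add 9h to convert from UTC-9).
Rina in UTC: 09:30-10:15, 11:15-11:45, 12:30-14:45, 18:45-20:00.
Leo in UTC: 09:00-09:45, 12:00-13:45, 15:30-17:15, 18:00-21:30.
Uma ∩ Ben: 14:30-15:15.
Uma ∩ Ben ∩ Sam: ∅.
Uma ∩ Ben ∩ Sam ∩ Diego: ∅.
Uma ∩ Ben ∩ Sam ∩ Diego ∩ Rina: ∅.
Uma ∩ Ben ∩ Sam ∩ Diego ∩ Rina ∩ Leo: ∅.
There is no time when everyone is free.
No common window is at least 60 minutes long.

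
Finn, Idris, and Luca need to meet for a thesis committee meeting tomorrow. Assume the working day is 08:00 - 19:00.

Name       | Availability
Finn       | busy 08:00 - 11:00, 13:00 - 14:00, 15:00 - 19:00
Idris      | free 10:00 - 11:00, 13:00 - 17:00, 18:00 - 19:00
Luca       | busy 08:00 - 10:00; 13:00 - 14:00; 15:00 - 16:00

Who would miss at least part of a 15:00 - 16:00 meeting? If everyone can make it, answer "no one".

Finn, Luca

Finn free: 11:00-13:00, 14:00-15:00 (invert busy blocks within the working day).
Idris free: 10:00-11:00, 13:00-17:00, 18:00-19:00.
Luca free: 10:00-13:00, 14:00-15:00, 16:00-19:00 (invert busy blocks within the working day).
Finn: not fully free for 15:00-16:00. Idris: free for 15:00-16:00. Luca: not fully free for 15:00-16:00.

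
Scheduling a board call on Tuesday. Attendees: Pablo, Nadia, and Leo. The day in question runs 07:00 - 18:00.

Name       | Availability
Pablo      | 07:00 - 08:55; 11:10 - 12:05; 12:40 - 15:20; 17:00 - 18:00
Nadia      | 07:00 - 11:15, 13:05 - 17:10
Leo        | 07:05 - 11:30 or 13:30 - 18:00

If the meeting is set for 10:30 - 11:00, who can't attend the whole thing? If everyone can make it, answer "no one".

Pablo

Pablo: not fully free for 10:30-11:00. Nadia: free for 10:30-11:00. Leo: free for 10:30-11:00.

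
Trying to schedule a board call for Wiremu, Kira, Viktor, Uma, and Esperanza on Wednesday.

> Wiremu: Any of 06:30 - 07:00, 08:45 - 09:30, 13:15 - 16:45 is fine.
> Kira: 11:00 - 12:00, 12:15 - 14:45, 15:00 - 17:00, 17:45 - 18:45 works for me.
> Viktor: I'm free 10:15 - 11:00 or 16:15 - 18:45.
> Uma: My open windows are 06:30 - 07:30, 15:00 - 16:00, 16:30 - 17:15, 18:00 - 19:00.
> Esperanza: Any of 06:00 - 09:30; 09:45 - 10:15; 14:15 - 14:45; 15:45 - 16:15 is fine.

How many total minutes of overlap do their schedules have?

0

Wiremu ∩ Kira: 13:15-14:45, 15:00-16:45.
Wiremu ∩ Kira ∩ Viktor: 16:15-16:45.
Wiremu ∩ Kira ∩ Viktor ∩ Uma: 16:30-16:45.
Wiremu ∩ Kira ∩ Viktor ∩ Uma ∩ Esperanza: ∅.
There is no time when everyone is free.
There is no common window, so the total is 0 minutes.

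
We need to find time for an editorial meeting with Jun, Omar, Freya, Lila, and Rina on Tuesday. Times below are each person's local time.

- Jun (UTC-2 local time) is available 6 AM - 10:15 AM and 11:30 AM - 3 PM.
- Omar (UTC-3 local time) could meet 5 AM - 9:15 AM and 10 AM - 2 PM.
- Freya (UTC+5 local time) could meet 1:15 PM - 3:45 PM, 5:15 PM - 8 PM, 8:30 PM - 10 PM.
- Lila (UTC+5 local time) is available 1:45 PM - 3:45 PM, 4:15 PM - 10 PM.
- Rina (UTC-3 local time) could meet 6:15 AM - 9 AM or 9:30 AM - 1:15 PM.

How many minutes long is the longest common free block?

Jun in UTC: 08:00-12:15, 13:30-17:00 (add 2h to convert from UTC-2).
Omar in UTC: 08:00-12:15, 13:00-17:00 (add 3h to convert from UTC-3).
Freya in UTC: 08:15-10:45, 12:15-15:00, 15:30-17:00 (subtract 5h to convert from UTC+5).
Lila in UTC: 08:45-10:45, 11:15-17:00 (subtract 5h to convert from UTC+5).
Rina in UTC: 09:15-12:00, 12:30-16:15 (add 3h to convert from UTC-3).
Jun ∩ Omar: 08:00-12:15, 13:30-17:00.
Jun ∩ Omar ∩ Freya: 08:15-10:45, 13:30-15:00, 15:30-17:00.
Jun ∩ Omar ∩ Freya ∩ Lila: 08:45-10:45, 13:30-15:00, 15:30-17:00.
Jun ∩ Omar ∩ Freya ∩ Lila ∩ Rina: 09:15-10:45, 13:30-15:00, 15:30-16:15.
So the common availability across everyone is 09:15-10:45, 13:30-15:00, 15:30-16:15.
The longest is 09:15-10:45 at 90 minutes.

90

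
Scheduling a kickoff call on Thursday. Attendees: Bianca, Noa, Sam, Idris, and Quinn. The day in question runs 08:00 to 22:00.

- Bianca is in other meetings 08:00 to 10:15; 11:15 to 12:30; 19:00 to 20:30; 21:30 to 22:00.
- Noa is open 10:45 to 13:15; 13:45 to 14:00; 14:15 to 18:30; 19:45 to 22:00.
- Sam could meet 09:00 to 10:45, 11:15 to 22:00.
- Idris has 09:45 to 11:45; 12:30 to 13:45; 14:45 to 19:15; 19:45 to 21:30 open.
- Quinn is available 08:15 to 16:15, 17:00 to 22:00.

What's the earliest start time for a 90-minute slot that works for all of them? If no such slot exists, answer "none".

14:45

Bianca free: 10:15-11:15, 12:30-19:00, 20:30-21:30 (invert busy blocks within the working day).
Noa free: 10:45-13:15, 13:45-14:00, 14:15-18:30, 19:45-22:00.
Sam free: 09:00-10:45, 11:15-22:00.
Idris free: 09:45-11:45, 12:30-13:45, 14:45-19:15, 19:45-21:30.
Quinn free: 08:15-16:15, 17:00-22:00.
Bianca ∩ Noa: 10:45-11:15, 12:30-13:15, 13:45-14:00, 14:15-18:30, 20:30-21:30.
Bianca ∩ Noa ∩ Sam: 12:30-13:15, 13:45-14:00, 14:15-18:30, 20:30-21:30.
Bianca ∩ Noa ∩ Sam ∩ Idris: 12:30-13:15, 14:45-18:30, 20:30-21:30.
Bianca ∩ Noa ∩ Sam ∩ Idris ∩ Quinn: 12:30-13:15, 14:45-16:15, 17:00-18:30, 20:30-21:30.
The first common window of at least 90 minutes is 14:45-16:15, so the earliest start is 14:45.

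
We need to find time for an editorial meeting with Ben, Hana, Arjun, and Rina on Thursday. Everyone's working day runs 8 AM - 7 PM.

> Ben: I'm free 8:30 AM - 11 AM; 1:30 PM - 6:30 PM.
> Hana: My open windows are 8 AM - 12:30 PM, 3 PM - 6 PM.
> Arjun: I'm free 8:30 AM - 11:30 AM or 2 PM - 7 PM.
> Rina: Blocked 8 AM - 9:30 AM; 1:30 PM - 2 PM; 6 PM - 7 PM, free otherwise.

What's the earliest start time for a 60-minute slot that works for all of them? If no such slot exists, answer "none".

09:30

Ben free: 08:30-11:00, 13:30-18:30.
Hana free: 08:00-12:30, 15:00-18:00.
Arjun free: 08:30-11:30, 14:00-19:00.
Rina free: 09:30-13:30, 14:00-18:00 (invert busy blocks within the working day).
Ben ∩ Hana: 08:30-11:00, 15:00-18:00.
Ben ∩ Hana ∩ Arjun: 08:30-11:00, 15:00-18:00.
Ben ∩ Hana ∩ Arjun ∩ Rina: 09:30-11:00, 15:00-18:00.
The first common window of at least 60 minutes is 09:30-11:00, so the earliest start is 09:30.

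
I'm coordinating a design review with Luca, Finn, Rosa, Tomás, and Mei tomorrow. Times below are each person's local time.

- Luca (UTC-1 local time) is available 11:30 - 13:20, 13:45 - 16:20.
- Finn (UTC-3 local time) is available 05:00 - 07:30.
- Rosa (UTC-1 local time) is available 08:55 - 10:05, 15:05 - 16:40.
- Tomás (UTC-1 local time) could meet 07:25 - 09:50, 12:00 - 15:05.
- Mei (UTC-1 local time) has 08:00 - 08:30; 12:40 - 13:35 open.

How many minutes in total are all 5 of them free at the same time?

0

Luca in UTC: 12:30-14:20, 14:45-17:20 (add 1h to convert from UTC-1).
Finn in UTC: 08:00-10:30 (add 3h to convert from UTC-3).
Rosa in UTC: 09:55-11:05, 16:05-17:40 (add 1h to convert from UTC-1).
Tomás in UTC: 08:25-10:50, 13:00-16:05 (add 1h to convert from UTC-1).
Mei in UTC: 09:00-09:30, 13:40-14:35 (add 1h to convert from UTC-1).
Luca ∩ Finn: ∅.
Luca ∩ Finn ∩ Rosa: ∅.
Luca ∩ Finn ∩ Rosa ∩ Tomás: ∅.
Luca ∩ Finn ∩ Rosa ∩ Tomás ∩ Mei: ∅.
There is no time when everyone is free.
There is no common window, so the total is 0 minutes.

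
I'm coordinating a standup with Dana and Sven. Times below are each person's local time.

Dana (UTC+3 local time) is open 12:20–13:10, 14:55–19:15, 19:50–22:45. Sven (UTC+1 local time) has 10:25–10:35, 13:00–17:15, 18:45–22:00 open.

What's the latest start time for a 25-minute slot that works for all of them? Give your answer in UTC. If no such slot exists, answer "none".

Dana in UTC: 09:20-10:10, 11:55-16:15, 16:50-19:45 (subtract 3h to convert from UTC+3).
Sven in UTC: 09:25-09:35, 12:00-16:15, 17:45-21:00 (subtract 1h to convert from UTC+1).
Dana ∩ Sven: 09:25-09:35, 12:00-16:15, 17:45-19:45.
Those are the intersection windows.
The last common window of at least 25 minutes is 17:45-19:45; a 25-minute meeting can start as late as 19:20 and still end by 19:45.

19:20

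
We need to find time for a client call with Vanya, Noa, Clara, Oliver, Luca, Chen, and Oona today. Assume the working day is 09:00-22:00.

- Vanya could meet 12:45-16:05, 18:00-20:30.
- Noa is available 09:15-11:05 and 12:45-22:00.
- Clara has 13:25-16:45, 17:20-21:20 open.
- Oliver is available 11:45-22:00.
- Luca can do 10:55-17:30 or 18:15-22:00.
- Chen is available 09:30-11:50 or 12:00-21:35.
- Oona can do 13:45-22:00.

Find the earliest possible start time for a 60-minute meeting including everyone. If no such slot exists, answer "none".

13:45

Vanya ∩ Noa: 12:45-16:05, 18:00-20:30.
Vanya ∩ Noa ∩ Clara: 13:25-16:05, 18:00-20:30.
Vanya ∩ Noa ∩ Clara ∩ Oliver: 13:25-16:05, 18:00-20:30.
Vanya ∩ Noa ∩ Clara ∩ Oliver ∩ Luca: 13:25-16:05, 18:15-20:30.
Vanya ∩ Noa ∩ Clara ∩ Oliver ∩ Luca ∩ Chen: 13:25-16:05, 18:15-20:30.
Vanya ∩ Noa ∩ Clara ∩ Oliver ∩ Luca ∩ Chen ∩ Oona: 13:45-16:05, 18:15-20:30.
The first common window of at least 60 minutes is 13:45-16:05, so the earliest start is 13:45.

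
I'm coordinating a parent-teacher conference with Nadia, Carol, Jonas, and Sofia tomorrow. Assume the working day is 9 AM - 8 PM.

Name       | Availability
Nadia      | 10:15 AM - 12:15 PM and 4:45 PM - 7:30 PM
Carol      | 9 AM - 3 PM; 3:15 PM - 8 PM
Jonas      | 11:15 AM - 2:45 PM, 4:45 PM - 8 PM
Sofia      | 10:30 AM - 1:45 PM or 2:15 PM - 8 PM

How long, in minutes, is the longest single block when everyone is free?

165

Nadia ∩ Carol: 10:15-12:15, 16:45-19:30.
Nadia ∩ Carol ∩ Jonas: 11:15-12:15, 16:45-19:30.
Nadia ∩ Carol ∩ Jonas ∩ Sofia: 11:15-12:15, 16:45-19:30.
Those are the intersection windows.
The longest is 16:45-19:30 at 165 minutes.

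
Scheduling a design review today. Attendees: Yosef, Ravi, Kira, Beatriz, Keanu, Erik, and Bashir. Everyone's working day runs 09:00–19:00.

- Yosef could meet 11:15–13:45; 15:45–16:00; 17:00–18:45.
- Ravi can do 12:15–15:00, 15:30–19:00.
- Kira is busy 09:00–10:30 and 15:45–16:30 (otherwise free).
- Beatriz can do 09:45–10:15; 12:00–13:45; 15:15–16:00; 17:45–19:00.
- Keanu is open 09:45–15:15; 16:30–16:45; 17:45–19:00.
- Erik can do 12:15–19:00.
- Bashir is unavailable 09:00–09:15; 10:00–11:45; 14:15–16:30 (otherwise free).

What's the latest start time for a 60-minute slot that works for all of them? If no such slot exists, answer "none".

Yosef free: 11:15-13:45, 15:45-16:00, 17:00-18:45.
Ravi free: 12:15-15:00, 15:30-19:00.
Kira free: 10:30-15:45, 16:30-19:00 (invert busy blocks within the working day).
Beatriz free: 09:45-10:15, 12:00-13:45, 15:15-16:00, 17:45-19:00.
Keanu free: 09:45-15:15, 16:30-16:45, 17:45-19:00.
Erik free: 12:15-19:00.
Bashir free: 09:15-10:00, 11:45-14:15, 16:30-19:00 (invert busy blocks within the working day).
Yosef ∩ Ravi: 12:15-13:45, 15:45-16:00, 17:00-18:45.
Yosef ∩ Ravi ∩ Kira: 12:15-13:45, 17:00-18:45.
Yosef ∩ Ravi ∩ Kira ∩ Beatriz: 12:15-13:45, 17:45-18:45.
Yosef ∩ Ravi ∩ Kira ∩ Beatriz ∩ Keanu: 12:15-13:45, 17:45-18:45.
Yosef ∩ Ravi ∩ Kira ∩ Beatriz ∩ Keanu ∩ Erik: 12:15-13:45, 17:45-18:45.
Yosef ∩ Ravi ∩ Kira ∩ Beatriz ∩ Keanu ∩ Erik ∩ Bashir: 12:15-13:45, 17:45-18:45.
So the common availability across everyone is 12:15-13:45, 17:45-18:45.
The last common window of at least 60 minutes is 17:45-18:45; a 60-minute meeting can start as late as 17:45 and still end by 18:45.

17:45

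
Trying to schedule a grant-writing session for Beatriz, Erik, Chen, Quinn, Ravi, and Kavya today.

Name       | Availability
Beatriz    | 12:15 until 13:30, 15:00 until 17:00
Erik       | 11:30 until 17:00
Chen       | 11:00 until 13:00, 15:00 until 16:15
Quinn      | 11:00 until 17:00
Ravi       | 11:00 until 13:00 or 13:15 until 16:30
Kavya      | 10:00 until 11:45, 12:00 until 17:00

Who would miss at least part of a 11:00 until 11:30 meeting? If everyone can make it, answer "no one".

Beatriz: not fully free for 11:00-11:30. Erik: not fully free for 11:00-11:30. Chen: free for 11:00-11:30. Quinn: free for 11:00-11:30. Ravi: free for 11:00-11:30. Kavya: free for 11:00-11:30.

Beatriz, Erik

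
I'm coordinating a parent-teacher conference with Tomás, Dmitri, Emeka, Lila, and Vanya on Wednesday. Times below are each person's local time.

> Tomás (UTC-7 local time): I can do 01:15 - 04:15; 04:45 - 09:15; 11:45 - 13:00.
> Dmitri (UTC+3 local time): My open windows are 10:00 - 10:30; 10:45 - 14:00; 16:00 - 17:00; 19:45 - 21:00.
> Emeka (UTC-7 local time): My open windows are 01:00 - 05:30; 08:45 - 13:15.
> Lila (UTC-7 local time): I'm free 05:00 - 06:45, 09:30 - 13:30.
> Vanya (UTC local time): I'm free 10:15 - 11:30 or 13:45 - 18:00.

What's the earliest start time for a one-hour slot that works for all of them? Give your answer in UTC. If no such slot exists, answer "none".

Tomás in UTC: 08:15-11:15, 11:45-16:15, 18:45-20:00 (add 7h to convert from UTC-7).
Dmitri in UTC: 07:00-07:30, 07:45-11:00, 13:00-14:00, 16:45-18:00 (subtract 3h to convert from UTC+3).
Emeka in UTC: 08:00-12:30, 15:45-20:15 (add 7h to convert from UTC-7).
Lila in UTC: 12:00-13:45, 16:30-20:30 (add 7h to convert from UTC-7).
Vanya in UTC: 10:15-11:30, 13:45-18:00.
Tomás ∩ Dmitri: 08:15-11:00, 13:00-14:00.
Tomás ∩ Dmitri ∩ Emeka: 08:15-11:00.
Tomás ∩ Dmitri ∩ Emeka ∩ Lila: ∅.
Tomás ∩ Dmitri ∩ Emeka ∩ Lila ∩ Vanya: ∅.
There is no time when everyone is free.
No common window is at least 60 minutes long.

none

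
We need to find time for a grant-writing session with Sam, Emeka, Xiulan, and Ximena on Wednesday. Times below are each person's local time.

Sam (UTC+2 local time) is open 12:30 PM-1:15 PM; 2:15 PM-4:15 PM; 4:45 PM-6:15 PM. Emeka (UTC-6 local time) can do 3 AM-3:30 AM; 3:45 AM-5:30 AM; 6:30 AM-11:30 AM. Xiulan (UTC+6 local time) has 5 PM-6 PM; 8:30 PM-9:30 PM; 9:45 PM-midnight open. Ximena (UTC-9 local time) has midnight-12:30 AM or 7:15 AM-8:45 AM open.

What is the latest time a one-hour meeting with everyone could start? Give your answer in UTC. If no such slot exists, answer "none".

none

Sam in UTC: 10:30-11:15, 12:15-14:15, 14:45-16:15 (subtract 2h to convert from UTC+2).
Emeka in UTC: 09:00-09:30, 09:45-11:30, 12:30-17:30 (add 6h to convert from UTC-6).
Xiulan in UTC: 11:00-12:00, 14:30-15:30, 15:45-18:00 (subtract 6h to convert from UTC+6).
Ximena in UTC: 09:00-09:30, 16:15-17:45 (add 9h to convert from UTC-9).
Sam ∩ Emeka: 10:30-11:15, 12:30-14:15, 14:45-16:15.
Sam ∩ Emeka ∩ Xiulan: 11:00-11:15, 14:45-15:30, 15:45-16:15.
Sam ∩ Emeka ∩ Xiulan ∩ Ximena: ∅.
There is no time when everyone is free.
No common window is at least 60 minutes long.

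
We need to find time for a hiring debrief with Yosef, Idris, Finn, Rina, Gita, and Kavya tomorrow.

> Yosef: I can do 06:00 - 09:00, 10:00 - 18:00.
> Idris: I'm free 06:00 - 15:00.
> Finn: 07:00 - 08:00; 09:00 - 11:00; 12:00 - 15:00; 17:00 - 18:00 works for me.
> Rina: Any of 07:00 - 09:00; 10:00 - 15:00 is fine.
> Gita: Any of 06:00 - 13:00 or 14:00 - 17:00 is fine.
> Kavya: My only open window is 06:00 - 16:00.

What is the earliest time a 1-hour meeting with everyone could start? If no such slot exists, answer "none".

07:00

Yosef ∩ Idris: 06:00-09:00, 10:00-15:00.
Yosef ∩ Idris ∩ Finn: 07:00-08:00, 10:00-11:00, 12:00-15:00.
Yosef ∩ Idris ∩ Finn ∩ Rina: 07:00-08:00, 10:00-11:00, 12:00-15:00.
Yosef ∩ Idris ∩ Finn ∩ Rina ∩ Gita: 07:00-08:00, 10:00-11:00, 12:00-13:00, 14:00-15:00.
Yosef ∩ Idris ∩ Finn ∩ Rina ∩ Gita ∩ Kavya: 07:00-08:00, 10:00-11:00, 12:00-13:00, 14:00-15:00.
So the common availability across everyone is 07:00-08:00, 10:00-11:00, 12:00-13:00, 14:00-15:00.
The first common window of at least 60 minutes is 07:00-08:00, so the earliest start is 07:00.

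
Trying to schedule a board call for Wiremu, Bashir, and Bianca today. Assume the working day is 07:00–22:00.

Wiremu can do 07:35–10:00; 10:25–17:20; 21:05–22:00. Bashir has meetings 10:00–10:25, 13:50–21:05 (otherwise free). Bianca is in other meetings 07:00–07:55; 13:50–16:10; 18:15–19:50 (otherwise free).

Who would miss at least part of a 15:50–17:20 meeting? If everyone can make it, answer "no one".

Bashir, Bianca

Wiremu free: 07:35-10:00, 10:25-17:20, 21:05-22:00.
Bashir free: 07:00-10:00, 10:25-13:50, 21:05-22:00 (invert busy blocks within the working day).
Bianca free: 07:55-13:50, 16:10-18:15, 19:50-22:00 (invert busy blocks within the working day).
Wiremu: free for 15:50-17:20. Bashir: not fully free for 15:50-17:20. Bianca: not fully free for 15:50-17:20.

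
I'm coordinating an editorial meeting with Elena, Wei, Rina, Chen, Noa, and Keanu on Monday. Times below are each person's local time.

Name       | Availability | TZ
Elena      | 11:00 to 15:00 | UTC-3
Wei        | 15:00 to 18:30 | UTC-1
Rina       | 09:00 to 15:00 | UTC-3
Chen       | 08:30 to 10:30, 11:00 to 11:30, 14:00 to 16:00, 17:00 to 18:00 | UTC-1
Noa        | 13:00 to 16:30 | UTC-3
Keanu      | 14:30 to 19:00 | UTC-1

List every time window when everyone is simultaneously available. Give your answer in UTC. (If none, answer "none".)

Elena in UTC: 14:00-18:00 (add 3h to convert from UTC-3).
Wei in UTC: 16:00-19:30 (add 1h to convert from UTC-1).
Rina in UTC: 12:00-18:00 (add 3h to convert from UTC-3).
Chen in UTC: 09:30-11:30, 12:00-12:30, 15:00-17:00, 18:00-19:00 (add 1h to convert from UTC-1).
Noa in UTC: 16:00-19:30 (add 3h to convert from UTC-3).
Keanu in UTC: 15:30-20:00 (add 1h to convert from UTC-1).
Elena ∩ Wei: 16:00-18:00.
Elena ∩ Wei ∩ Rina: 16:00-18:00.
Elena ∩ Wei ∩ Rina ∩ Chen: 16:00-17:00.
Elena ∩ Wei ∩ Rina ∩ Chen ∩ Noa: 16:00-17:00.
Elena ∩ Wei ∩ Rina ∩ Chen ∩ Noa ∩ Keanu: 16:00-17:00.

16:00-17:00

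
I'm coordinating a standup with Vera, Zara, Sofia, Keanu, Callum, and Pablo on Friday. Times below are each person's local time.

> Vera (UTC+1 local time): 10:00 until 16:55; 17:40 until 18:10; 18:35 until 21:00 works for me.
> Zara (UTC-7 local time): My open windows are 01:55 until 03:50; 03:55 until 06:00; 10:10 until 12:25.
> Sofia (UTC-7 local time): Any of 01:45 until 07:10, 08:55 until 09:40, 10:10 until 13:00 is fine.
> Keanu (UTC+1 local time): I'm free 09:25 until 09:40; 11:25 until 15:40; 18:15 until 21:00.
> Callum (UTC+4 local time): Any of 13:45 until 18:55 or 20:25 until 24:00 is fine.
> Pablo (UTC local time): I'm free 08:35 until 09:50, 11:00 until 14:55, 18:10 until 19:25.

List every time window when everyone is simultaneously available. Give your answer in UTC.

Vera in UTC: 09:00-15:55, 16:40-17:10, 17:35-20:00 (subtract 1h to convert from UTC+1).
Zara in UTC: 08:55-10:50, 10:55-13:00, 17:10-19:25 (add 7h to convert from UTC-7).
Sofia in UTC: 08:45-14:10, 15:55-16:40, 17:10-20:00 (add 7h to convert from UTC-7).
Keanu in UTC: 08:25-08:40, 10:25-14:40, 17:15-20:00 (subtract 1h to convert from UTC+1).
Callum in UTC: 09:45-14:55, 16:25-20:00 (subtract 4h to convert from UTC+4).
Pablo in UTC: 08:35-09:50, 11:00-14:55, 18:10-19:25.
Vera ∩ Zara: 09:00-10:50, 10:55-13:00, 17:35-19:25.
Vera ∩ Zara ∩ Sofia: 09:00-10:50, 10:55-13:00, 17:35-19:25.
Vera ∩ Zara ∩ Sofia ∩ Keanu: 10:25-10:50, 10:55-13:00, 17:35-19:25.
Vera ∩ Zara ∩ Sofia ∩ Keanu ∩ Callum: 10:25-10:50, 10:55-13:00, 17:35-19:25.
Vera ∩ Zara ∩ Sofia ∩ Keanu ∩ Callum ∩ Pablo: 11:00-13:00, 18:10-19:25.
Those are the intersection windows.

11:00-13:00, 18:10-19:25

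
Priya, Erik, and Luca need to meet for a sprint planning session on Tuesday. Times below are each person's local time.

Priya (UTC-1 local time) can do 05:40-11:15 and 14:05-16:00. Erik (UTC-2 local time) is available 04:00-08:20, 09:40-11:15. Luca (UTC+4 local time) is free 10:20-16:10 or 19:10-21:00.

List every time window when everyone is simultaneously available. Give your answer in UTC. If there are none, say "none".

06:40-10:20, 11:40-12:10

Priya in UTC: 06:40-12:15, 15:05-17:00 (add 1h to convert from UTC-1).
Erik in UTC: 06:00-10:20, 11:40-13:15 (add 2h to convert from UTC-2).
Luca in UTC: 06:20-12:10, 15:10-17:00 (subtract 4h to convert from UTC+4).
Priya ∩ Erik: 06:40-10:20, 11:40-12:15.
Priya ∩ Erik ∩ Luca: 06:40-10:20, 11:40-12:10.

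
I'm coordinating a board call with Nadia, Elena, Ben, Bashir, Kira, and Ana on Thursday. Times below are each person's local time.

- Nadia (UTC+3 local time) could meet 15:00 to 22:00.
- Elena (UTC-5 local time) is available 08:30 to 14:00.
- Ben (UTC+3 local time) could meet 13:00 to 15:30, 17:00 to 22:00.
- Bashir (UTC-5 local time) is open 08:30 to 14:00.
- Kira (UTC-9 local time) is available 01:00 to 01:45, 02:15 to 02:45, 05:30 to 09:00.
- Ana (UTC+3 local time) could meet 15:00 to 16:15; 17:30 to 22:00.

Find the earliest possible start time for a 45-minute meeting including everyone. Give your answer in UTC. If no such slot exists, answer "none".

14:30

Nadia in UTC: 12:00-19:00 (subtract 3h to convert from UTC+3).
Elena in UTC: 13:30-19:00 (add 5h to convert from UTC-5).
Ben in UTC: 10:00-12:30, 14:00-19:00 (subtract 3h to convert from UTC+3).
Bashir in UTC: 13:30-19:00 (add 5h to convert from UTC-5).
Kira in UTC: 10:00-10:45, 11:15-11:45, 14:30-18:00 (add 9h to convert from UTC-9).
Ana in UTC: 12:00-13:15, 14:30-19:00 (subtract 3h to convert from UTC+3).
Nadia ∩ Elena: 13:30-19:00.
Nadia ∩ Elena ∩ Ben: 14:00-19:00.
Nadia ∩ Elena ∩ Ben ∩ Bashir: 14:00-19:00.
Nadia ∩ Elena ∩ Ben ∩ Bashir ∩ Kira: 14:30-18:00.
Nadia ∩ Elena ∩ Ben ∩ Bashir ∩ Kira ∩ Ana: 14:30-18:00.
Those are the intersection windows.
The first common window of at least 45 minutes is 14:30-18:00, so the earliest start is 14:30.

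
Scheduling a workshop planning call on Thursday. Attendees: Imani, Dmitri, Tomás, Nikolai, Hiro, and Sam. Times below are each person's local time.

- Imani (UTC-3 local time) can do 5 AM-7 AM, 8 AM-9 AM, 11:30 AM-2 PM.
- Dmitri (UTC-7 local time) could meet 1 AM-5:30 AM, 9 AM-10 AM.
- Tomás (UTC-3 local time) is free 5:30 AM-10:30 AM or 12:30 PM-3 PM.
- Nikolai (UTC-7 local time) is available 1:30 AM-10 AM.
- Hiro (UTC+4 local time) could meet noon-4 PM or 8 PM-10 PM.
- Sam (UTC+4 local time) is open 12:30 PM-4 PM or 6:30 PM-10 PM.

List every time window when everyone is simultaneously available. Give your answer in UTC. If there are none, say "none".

Imani in UTC: 08:00-10:00, 11:00-12:00, 14:30-17:00 (add 3h to convert from UTC-3).
Dmitri in UTC: 08:00-12:30, 16:00-17:00 (add 7h to convert from UTC-7).
Tomás in UTC: 08:30-13:30, 15:30-18:00 (add 3h to convert from UTC-3).
Nikolai in UTC: 08:30-17:00 (add 7h to convert from UTC-7).
Hiro in UTC: 08:00-12:00, 16:00-18:00 (subtract 4h to convert from UTC+4).
Sam in UTC: 08:30-12:00, 14:30-18:00 (subtract 4h to convert from UTC+4).
Imani ∩ Dmitri: 08:00-10:00, 11:00-12:00, 16:00-17:00.
Imani ∩ Dmitri ∩ Tomás: 08:30-10:00, 11:00-12:00, 16:00-17:00.
Imani ∩ Dmitri ∩ Tomás ∩ Nikolai: 08:30-10:00, 11:00-12:00, 16:00-17:00.
Imani ∩ Dmitri ∩ Tomás ∩ Nikolai ∩ Hiro: 08:30-10:00, 11:00-12:00, 16:00-17:00.
Imani ∩ Dmitri ∩ Tomás ∩ Nikolai ∩ Hiro ∩ Sam: 08:30-10:00, 11:00-12:00, 16:00-17:00.

08:30-10:00, 11:00-12:00, 16:00-17:00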